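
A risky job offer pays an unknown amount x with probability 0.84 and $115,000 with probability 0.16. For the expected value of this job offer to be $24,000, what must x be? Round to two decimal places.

0.84·x + 0.16·115000 = 24000
0.84·x = 24000 − 18400 = 5600
x = 5600 / 0.84 = 6666.6667

x = $6,666.67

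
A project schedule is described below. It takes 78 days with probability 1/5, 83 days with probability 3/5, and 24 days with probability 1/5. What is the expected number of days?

70.2 days

EV = 1/5 × 78 + 3/5 × 83 + 1/5 × 24 = 15.6 + 49.8 + 4.8 = 70.2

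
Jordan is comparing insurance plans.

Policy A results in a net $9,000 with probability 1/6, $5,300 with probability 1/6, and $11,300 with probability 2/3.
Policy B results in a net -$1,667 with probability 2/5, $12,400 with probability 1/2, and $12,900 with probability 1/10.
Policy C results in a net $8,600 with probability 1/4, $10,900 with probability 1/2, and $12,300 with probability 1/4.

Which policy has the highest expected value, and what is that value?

Policy C ($10,675)

Policy A = 1/6 × 9000 + 1/6 × 5300 + 2/3 × 11300 = 1500 + 883.3333 + 7533.3333 = 9916.6667
Policy B = 2/5 × (-1667) + 1/2 × 12400 + 1/10 × 12900 = -666.8 + 6200 + 1290 = 6823.2
Policy C = 1/4 × 8600 + 1/2 × 10900 + 1/4 × 12300 = 2150 + 5450 + 3075 = 10675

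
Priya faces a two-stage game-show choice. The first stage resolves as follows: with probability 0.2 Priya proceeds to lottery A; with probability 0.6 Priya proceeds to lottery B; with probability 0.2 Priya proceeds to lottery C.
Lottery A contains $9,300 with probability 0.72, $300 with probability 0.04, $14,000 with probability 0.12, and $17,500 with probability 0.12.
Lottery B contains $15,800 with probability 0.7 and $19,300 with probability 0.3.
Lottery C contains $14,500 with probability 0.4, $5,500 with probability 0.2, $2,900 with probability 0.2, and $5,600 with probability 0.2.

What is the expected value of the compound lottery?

EV(A) = 0.72 × 9300 + 0.04 × 300 + 0.12 × 14000 + 0.12 × 17500 = 6696 + 12 + 1680 + 2100 = 10488
EV(B) = 0.7 × 15800 + 0.3 × 19300 = 11060 + 5790 = 16850
EV(C) = 0.4 × 14500 + 0.2 × 5500 + 0.2 × 2900 + 0.2 × 5600 = 5800 + 1100 + 580 + 1120 = 8600
Overall = 0.2 × 10488 + 0.6 × 16850 + 0.2 × 8600 = 2097.6 + 10110 + 1720 = 13927.6

$13,927.60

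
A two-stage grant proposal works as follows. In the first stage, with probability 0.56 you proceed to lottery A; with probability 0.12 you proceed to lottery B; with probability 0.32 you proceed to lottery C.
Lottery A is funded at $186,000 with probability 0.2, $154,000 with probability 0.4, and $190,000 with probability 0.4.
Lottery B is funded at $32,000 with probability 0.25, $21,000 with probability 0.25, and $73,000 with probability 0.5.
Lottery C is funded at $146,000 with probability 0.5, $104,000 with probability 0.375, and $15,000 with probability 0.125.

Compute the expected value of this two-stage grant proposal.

$140,298

EV(A) = 0.2 × 186000 + 0.4 × 154000 + 0.4 × 190000 = 37200 + 61600 + 76000 = 174800
EV(B) = 0.25 × 32000 + 0.25 × 21000 + 0.5 × 73000 = 8000 + 5250 + 36500 = 49750
EV(C) = 0.5 × 146000 + 0.375 × 104000 + 0.125 × 15000 = 73000 + 39000 + 1875 = 113875
Overall = 0.56 × 174800 + 0.12 × 49750 + 0.32 × 113875 = 97888 + 5970 + 36440 = 140298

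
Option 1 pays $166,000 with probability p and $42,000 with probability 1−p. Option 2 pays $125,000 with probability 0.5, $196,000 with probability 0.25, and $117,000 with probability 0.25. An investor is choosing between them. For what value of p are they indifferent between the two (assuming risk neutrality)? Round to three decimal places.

p = 0.796

EV(Option 2) = 0.5 × 125000 + 0.25 × 196000 + 0.25 × 117000 = 62500 + 49000 + 29250 = 140750
p·166000 + (1−p)·42000 = 140750
124000p + 42000 = 140750
p = (140750 − 42000) / 124000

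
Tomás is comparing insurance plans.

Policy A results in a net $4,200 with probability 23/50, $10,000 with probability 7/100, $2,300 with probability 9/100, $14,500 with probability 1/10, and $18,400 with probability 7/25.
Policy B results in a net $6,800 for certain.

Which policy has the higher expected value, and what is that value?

Policy A ($9,441)

Policy A = 23/50 × 4200 + 7/100 × 10000 + 9/100 × 2300 + 1/10 × 14500 + 7/25 × 18400 = 1932 + 700 + 207 + 1450 + 5152 = 9441
Policy B: 6800 (certain)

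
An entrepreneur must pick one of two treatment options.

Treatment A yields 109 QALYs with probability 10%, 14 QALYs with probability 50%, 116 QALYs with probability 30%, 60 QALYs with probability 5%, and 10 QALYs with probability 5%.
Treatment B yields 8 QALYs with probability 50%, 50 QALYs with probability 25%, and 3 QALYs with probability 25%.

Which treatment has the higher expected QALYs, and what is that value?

Treatment A = 0.1 × 109 + 0.5 × 14 + 0.3 × 116 + 0.05 × 60 + 0.05 × 10 = 10.9 + 7 + 34.8 + 3 + 0.5 = 56.2
Treatment B = 0.5 × 8 + 0.25 × 50 + 0.25 × 3 = 4 + 12.5 + 0.75 = 17.25

Treatment A (56.2 QALYs)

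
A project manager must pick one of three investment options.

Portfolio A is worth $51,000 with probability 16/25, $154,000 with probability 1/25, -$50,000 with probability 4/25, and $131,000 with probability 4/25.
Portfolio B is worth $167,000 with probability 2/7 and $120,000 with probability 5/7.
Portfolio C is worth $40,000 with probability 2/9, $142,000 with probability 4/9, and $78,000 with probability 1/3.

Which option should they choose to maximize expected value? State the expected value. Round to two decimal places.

Portfolio B ($133,428.57)

Portfolio A = 16/25 × 51000 + 1/25 × 154000 + 4/25 × (-50000) + 4/25 × 131000 = 32640 + 6160 − 8000 + 20960 = 51760
Portfolio B = 2/7 × 167000 + 5/7 × 120000 = 47714.2857 + 85714.2857 = 133428.5714
Portfolio C = 2/9 × 40000 + 4/9 × 142000 + 1/3 × 78000 = 8888.8889 + 63111.1111 + 26000 = 98000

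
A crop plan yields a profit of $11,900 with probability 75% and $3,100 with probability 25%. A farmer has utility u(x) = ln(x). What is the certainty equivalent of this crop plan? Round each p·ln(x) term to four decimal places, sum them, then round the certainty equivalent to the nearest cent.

E[u] = 0.75·ln(11900) + 0.25·ln(3100) = 7.0382 + 2.0098 = 9.0480
CE = e^9.0480 ≈ 8501.52

$8,501.52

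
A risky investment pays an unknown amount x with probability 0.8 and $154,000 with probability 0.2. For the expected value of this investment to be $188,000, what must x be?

x = $196,500

0.8·x + 0.2·154000 = 188000
0.8·x = 188000 − 30800 = 157200
x = 157200 / 0.8 = 196500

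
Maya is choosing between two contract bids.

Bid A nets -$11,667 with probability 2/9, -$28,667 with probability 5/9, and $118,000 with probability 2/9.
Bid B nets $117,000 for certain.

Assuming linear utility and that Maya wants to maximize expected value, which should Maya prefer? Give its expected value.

Bid A = 2/9 × (-11667) + 5/9 × (-28667) + 2/9 × 118000 = -2592.6667 − 15926.1111 + 26222.2222 = 7703.4444
Bid B: 117000 (certain)

Bid B ($117,000)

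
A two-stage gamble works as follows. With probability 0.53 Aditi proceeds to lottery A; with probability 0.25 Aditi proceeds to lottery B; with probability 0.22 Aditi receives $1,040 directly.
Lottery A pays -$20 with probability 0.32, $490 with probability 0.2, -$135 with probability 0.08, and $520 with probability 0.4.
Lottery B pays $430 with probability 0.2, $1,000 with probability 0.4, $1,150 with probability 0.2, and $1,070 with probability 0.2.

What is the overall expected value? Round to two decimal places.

EV(A) = 0.32 × (-20) + 0.2 × 490 + 0.08 × (-135) + 0.4 × 520 = -6.4 + 98 − 10.8 + 208 = 288.8
EV(B) = 0.2 × 430 + 0.4 × 1000 + 0.2 × 1150 + 0.2 × 1070 = 86 + 400 + 230 + 214 = 930
Branch C: 1040 (certain)
Overall = 0.53 × 288.8 + 0.25 × 930 + 0.22 × 1040 = 153.064 + 232.5 + 228.8 = 614.364

$614.36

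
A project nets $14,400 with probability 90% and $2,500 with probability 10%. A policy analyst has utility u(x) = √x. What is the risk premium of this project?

E[u] = 0.9·√14400 + 0.1·√2500 = 0.9·120 + 0.1·50 = 113
CE = (113)² = 12769
Risk premium = EV − CE = 13210 − 12769 = 441

$441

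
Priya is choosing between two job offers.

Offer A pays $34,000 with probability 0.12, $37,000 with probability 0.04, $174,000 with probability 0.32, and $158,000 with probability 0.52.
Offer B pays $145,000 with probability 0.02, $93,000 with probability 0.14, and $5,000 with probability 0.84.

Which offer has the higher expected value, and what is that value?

Offer A ($143,400)

Offer A = 0.12 × 34000 + 0.04 × 37000 + 0.32 × 174000 + 0.52 × 158000 = 4080 + 1480 + 55680 + 82160 = 143400
Offer B = 0.02 × 145000 + 0.14 × 93000 + 0.84 × 5000 = 2900 + 13020 + 4200 = 20120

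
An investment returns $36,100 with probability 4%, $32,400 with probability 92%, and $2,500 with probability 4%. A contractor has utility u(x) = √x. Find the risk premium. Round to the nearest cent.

E[u] = 0.04·√36100 + 0.92·√32400 + 0.04·√2500 = 0.04·190 + 0.92·180 + 0.04·50 = 175.2
CE = (175.2)² = 30695.04
Risk premium = EV − CE = 31352 − 30695.04 = 656.96

$656.96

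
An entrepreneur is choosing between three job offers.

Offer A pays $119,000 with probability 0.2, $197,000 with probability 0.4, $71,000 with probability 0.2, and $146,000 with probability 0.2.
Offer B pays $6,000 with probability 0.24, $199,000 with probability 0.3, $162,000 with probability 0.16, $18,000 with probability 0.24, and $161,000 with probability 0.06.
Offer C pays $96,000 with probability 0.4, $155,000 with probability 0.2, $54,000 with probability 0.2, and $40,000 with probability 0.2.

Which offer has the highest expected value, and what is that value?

Offer A ($146,000)

Offer A = 0.2 × 119000 + 0.4 × 197000 + 0.2 × 71000 + 0.2 × 146000 = 23800 + 78800 + 14200 + 29200 = 146000
Offer B = 0.24 × 6000 + 0.3 × 199000 + 0.16 × 162000 + 0.24 × 18000 + 0.06 × 161000 = 1440 + 59700 + 25920 + 4320 + 9660 = 101040
Offer C = 0.4 × 96000 + 0.2 × 155000 + 0.2 × 54000 + 0.2 × 40000 = 38400 + 31000 + 10800 + 8000 = 88200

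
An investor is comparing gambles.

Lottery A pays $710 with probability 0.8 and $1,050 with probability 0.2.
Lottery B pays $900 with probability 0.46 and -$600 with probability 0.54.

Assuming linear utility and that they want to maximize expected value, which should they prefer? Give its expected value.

Lottery A ($778)

Lottery A = 0.8 × 710 + 0.2 × 1050 = 568 + 210 = 778
Lottery B = 0.46 × 900 + 0.54 × (-600) = 414 − 324 = 90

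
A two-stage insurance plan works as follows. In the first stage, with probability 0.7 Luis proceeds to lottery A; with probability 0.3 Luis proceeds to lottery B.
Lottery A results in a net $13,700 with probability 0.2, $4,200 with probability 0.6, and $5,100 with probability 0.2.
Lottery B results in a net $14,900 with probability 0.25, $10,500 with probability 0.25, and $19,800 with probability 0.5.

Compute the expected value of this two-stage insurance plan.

$9,271

EV(A) = 0.2 × 13700 + 0.6 × 4200 + 0.2 × 5100 = 2740 + 2520 + 1020 = 6280
EV(B) = 0.25 × 14900 + 0.25 × 10500 + 0.5 × 19800 = 3725 + 2625 + 9900 = 16250
Overall = 0.7 × 6280 + 0.3 × 16250 = 4396 + 4875 = 9271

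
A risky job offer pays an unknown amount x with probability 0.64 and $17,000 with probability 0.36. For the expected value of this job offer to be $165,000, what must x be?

x = $248,250

0.64·x + 0.36·17000 = 165000
0.64·x = 165000 − 6120 = 158880
x = 158880 / 0.64 = 248250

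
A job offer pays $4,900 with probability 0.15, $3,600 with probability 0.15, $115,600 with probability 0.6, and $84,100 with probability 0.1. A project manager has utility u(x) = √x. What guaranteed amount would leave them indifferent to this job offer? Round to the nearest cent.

$63,756.25

E[u] = 0.15·√4900 + 0.15·√3600 + 0.6·√115600 + 0.1·√84100 = 0.15·70 + 0.15·60 + 0.6·340 + 0.1·290 = 252.5
CE = (252.5)² = 63756.25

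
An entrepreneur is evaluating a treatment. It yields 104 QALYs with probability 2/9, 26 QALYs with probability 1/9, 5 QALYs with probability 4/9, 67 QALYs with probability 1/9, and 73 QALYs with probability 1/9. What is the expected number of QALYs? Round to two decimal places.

43.78 QALYs

EV = 2/9 × 104 + 1/9 × 26 + 4/9 × 5 + 1/9 × 67 + 1/9 × 73 = 23.1111 + 2.8889 + 2.2222 + 7.4444 + 8.1111 = 43.7778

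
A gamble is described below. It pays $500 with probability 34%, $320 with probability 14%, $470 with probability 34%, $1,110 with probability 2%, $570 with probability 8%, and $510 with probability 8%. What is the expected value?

EV = 0.34 × 500 + 0.14 × 320 + 0.34 × 470 + 0.02 × 1110 + 0.08 × 570 + 0.08 × 510 = 170 + 44.8 + 159.8 + 22.2 + 45.6 + 40.8 = 483.2

$483.20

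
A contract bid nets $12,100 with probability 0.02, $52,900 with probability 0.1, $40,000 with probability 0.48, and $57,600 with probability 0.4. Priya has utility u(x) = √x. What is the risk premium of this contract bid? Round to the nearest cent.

$596.16

E[u] = 0.02·√12100 + 0.1·√52900 + 0.48·√40000 + 0.4·√57600 = 0.02·110 + 0.1·230 + 0.48·200 + 0.4·240 = 217.2
CE = (217.2)² = 47175.84
Risk premium = EV − CE = 47772 − 47175.84 = 596.16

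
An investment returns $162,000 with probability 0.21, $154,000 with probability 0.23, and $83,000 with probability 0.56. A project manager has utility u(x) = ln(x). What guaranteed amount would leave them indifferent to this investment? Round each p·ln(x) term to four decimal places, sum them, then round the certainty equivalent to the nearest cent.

$110,106.13

E[u] = 0.21·ln(162000) + 0.23·ln(154000) + 0.56·ln(83000) = 2.5190 + 2.7473 + 6.3429 = 11.6092
CE = e^11.6092 ≈ 110106.13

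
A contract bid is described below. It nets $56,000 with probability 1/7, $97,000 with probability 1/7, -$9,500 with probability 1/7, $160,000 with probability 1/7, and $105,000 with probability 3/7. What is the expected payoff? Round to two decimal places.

$88,357.14

EV = 1/7 × 56000 + 1/7 × 97000 + 1/7 × (-9500) + 1/7 × 160000 + 3/7 × 105000 = 8000 + 13857.1429 − 1357.1429 + 22857.1429 + 45000 = 88357.1429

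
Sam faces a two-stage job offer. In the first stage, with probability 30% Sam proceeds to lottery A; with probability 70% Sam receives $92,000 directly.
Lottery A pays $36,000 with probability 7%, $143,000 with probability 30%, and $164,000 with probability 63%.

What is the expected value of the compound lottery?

$109,022

EV(A) = 0.07 × 36000 + 0.3 × 143000 + 0.63 × 164000 = 2520 + 42900 + 103320 = 148740
Branch B: 92000 (certain)
Overall = 0.3 × 148740 + 0.7 × 92000 = 44622 + 64400 = 109022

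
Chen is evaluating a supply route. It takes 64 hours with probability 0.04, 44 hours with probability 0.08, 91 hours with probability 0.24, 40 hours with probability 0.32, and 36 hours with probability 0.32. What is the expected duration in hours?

52.24 hours

EV = 0.04 × 64 + 0.08 × 44 + 0.24 × 91 + 0.32 × 40 + 0.32 × 36 = 2.56 + 3.52 + 21.84 + 12.8 + 11.52 = 52.24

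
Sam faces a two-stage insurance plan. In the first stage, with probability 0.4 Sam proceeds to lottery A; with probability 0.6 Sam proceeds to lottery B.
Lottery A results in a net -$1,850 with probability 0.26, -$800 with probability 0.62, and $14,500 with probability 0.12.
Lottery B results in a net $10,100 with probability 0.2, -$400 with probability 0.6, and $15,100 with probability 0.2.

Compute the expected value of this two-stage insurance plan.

EV(A) = 0.26 × (-1850) + 0.62 × (-800) + 0.12 × 14500 = -481 − 496 + 1740 = 763
EV(B) = 0.2 × 10100 + 0.6 × (-400) + 0.2 × 15100 = 2020 − 240 + 3020 = 4800
Overall = 0.4 × 763 + 0.6 × 4800 = 305.2 + 2880 = 3185.2

$3,185.20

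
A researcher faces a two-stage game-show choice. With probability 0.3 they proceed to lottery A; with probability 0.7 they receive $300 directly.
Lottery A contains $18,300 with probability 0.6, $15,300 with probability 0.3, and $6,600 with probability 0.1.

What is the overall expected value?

$5,079

EV(A) = 0.6 × 18300 + 0.3 × 15300 + 0.1 × 6600 = 10980 + 4590 + 660 = 16230
Branch B: 300 (certain)
Overall = 0.3 × 16230 + 0.7 × 300 = 4869 + 210 = 5079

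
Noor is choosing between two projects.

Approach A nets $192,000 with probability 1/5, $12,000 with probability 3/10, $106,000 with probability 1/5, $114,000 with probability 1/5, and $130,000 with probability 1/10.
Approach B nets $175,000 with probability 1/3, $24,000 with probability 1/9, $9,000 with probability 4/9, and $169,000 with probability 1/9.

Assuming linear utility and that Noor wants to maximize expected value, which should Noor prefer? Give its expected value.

Approach A ($99,000)

Approach A = 1/5 × 192000 + 3/10 × 12000 + 1/5 × 106000 + 1/5 × 114000 + 1/10 × 130000 = 38400 + 3600 + 21200 + 22800 + 13000 = 99000
Approach B = 1/3 × 175000 + 1/9 × 24000 + 4/9 × 9000 + 1/9 × 169000 = 58333.3333 + 2666.6667 + 4000 + 18777.7778 = 83777.7778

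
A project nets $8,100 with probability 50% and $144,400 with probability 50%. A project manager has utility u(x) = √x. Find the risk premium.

$21,025

E[u] = 0.5·√8100 + 0.5·√144400 = 0.5·90 + 0.5·380 = 235
CE = (235)² = 55225
Risk premium = EV − CE = 76250 − 55225 = 21025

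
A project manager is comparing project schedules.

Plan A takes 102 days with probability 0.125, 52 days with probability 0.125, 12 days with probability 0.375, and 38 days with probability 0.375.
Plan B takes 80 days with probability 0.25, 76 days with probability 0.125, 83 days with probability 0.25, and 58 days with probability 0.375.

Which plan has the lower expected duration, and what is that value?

Plan A = 0.125 × 102 + 0.125 × 52 + 0.375 × 12 + 0.375 × 38 = 12.75 + 6.5 + 4.5 + 14.25 = 38
Plan B = 0.25 × 80 + 0.125 × 76 + 0.25 × 83 + 0.375 × 58 = 20 + 9.5 + 20.75 + 21.75 = 72

Plan A (38 days)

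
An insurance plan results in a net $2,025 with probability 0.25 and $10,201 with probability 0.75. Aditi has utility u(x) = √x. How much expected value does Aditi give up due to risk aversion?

E[u] = 0.25·√2025 + 0.75·√10201 = 0.25·45 + 0.75·101 = 87
CE = (87)² = 7569
Risk premium = EV − CE = 8157 − 7569 = 588

$588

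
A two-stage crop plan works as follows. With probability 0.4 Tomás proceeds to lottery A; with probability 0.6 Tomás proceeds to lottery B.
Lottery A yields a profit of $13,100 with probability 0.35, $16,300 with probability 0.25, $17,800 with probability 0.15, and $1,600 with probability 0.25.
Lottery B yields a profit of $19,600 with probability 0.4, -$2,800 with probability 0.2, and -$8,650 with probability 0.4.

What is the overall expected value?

$6,984

EV(A) = 0.35 × 13100 + 0.25 × 16300 + 0.15 × 17800 + 0.25 × 1600 = 4585 + 4075 + 2670 + 400 = 11730
EV(B) = 0.4 × 19600 + 0.2 × (-2800) + 0.4 × (-8650) = 7840 − 560 − 3460 = 3820
Overall = 0.4 × 11730 + 0.6 × 3820 = 4692 + 2292 = 6984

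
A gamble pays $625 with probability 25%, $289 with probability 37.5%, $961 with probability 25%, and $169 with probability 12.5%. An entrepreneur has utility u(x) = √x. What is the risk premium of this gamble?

E[u] = 0.25·√625 + 0.375·√289 + 0.25·√961 + 0.125·√169 = 0.25·25 + 0.375·17 + 0.25·31 + 0.125·13 = 22
CE = (22)² = 484
Risk premium = EV − CE = 526 − 484 = 42

$42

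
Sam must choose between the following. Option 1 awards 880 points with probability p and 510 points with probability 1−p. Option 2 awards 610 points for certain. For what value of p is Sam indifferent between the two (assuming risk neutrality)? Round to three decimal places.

p·880 + (1−p)·510 = 610
370p + 510 = 610
p = (610 − 510) / 370

p = 0.270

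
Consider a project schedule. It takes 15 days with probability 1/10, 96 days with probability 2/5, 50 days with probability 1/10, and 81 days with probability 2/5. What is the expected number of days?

EV = 1/10 × 15 + 2/5 × 96 + 1/10 × 50 + 2/5 × 81 = 1.5 + 38.4 + 5 + 32.4 = 77.3

77.3 days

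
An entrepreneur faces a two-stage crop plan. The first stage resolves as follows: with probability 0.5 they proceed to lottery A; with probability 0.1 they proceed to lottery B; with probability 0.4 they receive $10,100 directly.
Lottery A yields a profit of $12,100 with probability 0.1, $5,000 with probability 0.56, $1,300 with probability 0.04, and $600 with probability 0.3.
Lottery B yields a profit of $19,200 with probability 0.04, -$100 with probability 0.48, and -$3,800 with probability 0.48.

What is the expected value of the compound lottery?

$6,050.60

EV(A) = 0.1 × 12100 + 0.56 × 5000 + 0.04 × 1300 + 0.3 × 600 = 1210 + 2800 + 52 + 180 = 4242
EV(B) = 0.04 × 19200 + 0.48 × (-100) + 0.48 × (-3800) = 768 − 48 − 1824 = -1104
Branch C: 10100 (certain)
Overall = 0.5 × 4242 + 0.1 × (-1104) + 0.4 × 10100 = 2121 − 110.4 + 4040 = 6050.6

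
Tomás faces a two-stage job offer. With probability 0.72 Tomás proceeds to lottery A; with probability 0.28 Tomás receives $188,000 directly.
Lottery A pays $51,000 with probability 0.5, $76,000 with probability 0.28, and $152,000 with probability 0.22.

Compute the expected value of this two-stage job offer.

$110,398.40

EV(A) = 0.5 × 51000 + 0.28 × 76000 + 0.22 × 152000 = 25500 + 21280 + 33440 = 80220
Branch B: 188000 (certain)
Overall = 0.72 × 80220 + 0.28 × 188000 = 57758.4 + 52640 = 110398.4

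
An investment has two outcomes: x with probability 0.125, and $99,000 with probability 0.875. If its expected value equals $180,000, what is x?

x = $747,000

0.125·x + 0.875·99000 = 180000
0.125·x = 180000 − 86625 = 93375
x = 93375 / 0.125 = 747000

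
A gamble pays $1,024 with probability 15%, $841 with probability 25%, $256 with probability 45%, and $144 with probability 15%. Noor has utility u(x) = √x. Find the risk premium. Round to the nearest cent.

$57.55

E[u] = 0.15·√1024 + 0.25·√841 + 0.45·√256 + 0.15·√144 = 0.15·32 + 0.25·29 + 0.45·16 + 0.15·12 = 21.05
CE = (21.05)² = 443.1025
Risk premium = EV − CE = 500.65 − 443.1025 = 57.5475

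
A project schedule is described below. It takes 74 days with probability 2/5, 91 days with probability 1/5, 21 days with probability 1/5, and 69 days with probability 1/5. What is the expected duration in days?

65.8 days

EV = 2/5 × 74 + 1/5 × 91 + 1/5 × 21 + 1/5 × 69 = 29.6 + 18.2 + 4.2 + 13.8 = 65.8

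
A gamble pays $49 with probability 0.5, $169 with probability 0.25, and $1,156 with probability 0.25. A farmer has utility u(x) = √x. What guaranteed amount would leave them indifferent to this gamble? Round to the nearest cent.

$232.56

E[u] = 0.5·√49 + 0.25·√169 + 0.25·√1156 = 0.5·7 + 0.25·13 + 0.25·34 = 15.25
CE = (15.25)² = 232.5625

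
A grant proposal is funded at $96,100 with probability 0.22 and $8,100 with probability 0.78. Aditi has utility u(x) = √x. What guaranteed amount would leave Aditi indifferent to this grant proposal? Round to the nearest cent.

E[u] = 0.22·√96100 + 0.78·√8100 = 0.22·310 + 0.78·90 = 138.4
CE = (138.4)² = 19154.56

$19,154.56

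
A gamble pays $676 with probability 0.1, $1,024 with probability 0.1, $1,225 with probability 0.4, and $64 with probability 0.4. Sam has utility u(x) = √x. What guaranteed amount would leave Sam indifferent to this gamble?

E[u] = 0.1·√676 + 0.1·√1024 + 0.4·√1225 + 0.4·√64 = 0.1·26 + 0.1·32 + 0.4·35 + 0.4·8 = 23
CE = (23)² = 529

$529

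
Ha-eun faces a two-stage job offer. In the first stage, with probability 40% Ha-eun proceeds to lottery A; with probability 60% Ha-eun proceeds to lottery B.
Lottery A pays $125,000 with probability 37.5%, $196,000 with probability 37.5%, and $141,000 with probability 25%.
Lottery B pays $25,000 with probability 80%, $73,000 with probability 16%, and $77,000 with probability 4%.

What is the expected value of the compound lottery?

EV(A) = 0.375 × 125000 + 0.375 × 196000 + 0.25 × 141000 = 46875 + 73500 + 35250 = 155625
EV(B) = 0.8 × 25000 + 0.16 × 73000 + 0.04 × 77000 = 20000 + 11680 + 3080 = 34760
Overall = 0.4 × 155625 + 0.6 × 34760 = 62250 + 20856 = 83106

$83,106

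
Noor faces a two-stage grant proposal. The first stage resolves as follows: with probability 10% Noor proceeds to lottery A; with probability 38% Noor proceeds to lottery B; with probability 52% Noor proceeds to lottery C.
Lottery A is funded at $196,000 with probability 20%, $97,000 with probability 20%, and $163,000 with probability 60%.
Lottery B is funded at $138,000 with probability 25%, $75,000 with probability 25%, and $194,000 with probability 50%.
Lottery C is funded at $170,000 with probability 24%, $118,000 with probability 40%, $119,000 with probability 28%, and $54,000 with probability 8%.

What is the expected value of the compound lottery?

EV(A) = 0.2 × 196000 + 0.2 × 97000 + 0.6 × 163000 = 39200 + 19400 + 97800 = 156400
EV(B) = 0.25 × 138000 + 0.25 × 75000 + 0.5 × 194000 = 34500 + 18750 + 97000 = 150250
EV(C) = 0.24 × 170000 + 0.4 × 118000 + 0.28 × 119000 + 0.08 × 54000 = 40800 + 47200 + 33320 + 4320 = 125640
Overall = 0.1 × 156400 + 0.38 × 150250 + 0.52 × 125640 = 15640 + 57095 + 65332.8 = 138067.8

$138,067.80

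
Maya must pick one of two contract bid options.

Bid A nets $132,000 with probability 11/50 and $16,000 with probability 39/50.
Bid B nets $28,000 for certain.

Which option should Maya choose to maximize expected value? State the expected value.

Bid A ($41,520)

Bid A = 11/50 × 132000 + 39/50 × 16000 = 29040 + 12480 = 41520
Bid B: 28000 (certain)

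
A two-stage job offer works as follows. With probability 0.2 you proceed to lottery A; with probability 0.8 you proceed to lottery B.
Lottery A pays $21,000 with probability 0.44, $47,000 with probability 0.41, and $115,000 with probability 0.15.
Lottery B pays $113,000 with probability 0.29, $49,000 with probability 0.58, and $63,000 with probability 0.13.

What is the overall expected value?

$64,656

EV(A) = 0.44 × 21000 + 0.41 × 47000 + 0.15 × 115000 = 9240 + 19270 + 17250 = 45760
EV(B) = 0.29 × 113000 + 0.58 × 49000 + 0.13 × 63000 = 32770 + 28420 + 8190 = 69380
Overall = 0.2 × 45760 + 0.8 × 69380 = 9152 + 55504 = 64656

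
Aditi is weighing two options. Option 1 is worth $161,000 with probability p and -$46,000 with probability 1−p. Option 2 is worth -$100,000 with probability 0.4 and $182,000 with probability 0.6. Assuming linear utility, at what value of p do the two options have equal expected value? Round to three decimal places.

EV(Option 2) = 0.4 × (-100000) + 0.6 × 182000 = -40000 + 109200 = 69200
p·161000 + (1−p)·(-46000) = 69200
207000p − 46000 = 69200
p = (69200 + 46000) / 207000

p = 0.557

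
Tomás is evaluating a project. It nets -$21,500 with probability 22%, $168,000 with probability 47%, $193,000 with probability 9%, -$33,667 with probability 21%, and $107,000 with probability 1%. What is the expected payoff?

$85,599.93

EV = 0.22 × (-21500) + 0.47 × 168000 + 0.09 × 193000 + 0.21 × (-33667) + 0.01 × 107000 = -4730 + 78960 + 17370 − 7070.07 + 1070 = 85599.93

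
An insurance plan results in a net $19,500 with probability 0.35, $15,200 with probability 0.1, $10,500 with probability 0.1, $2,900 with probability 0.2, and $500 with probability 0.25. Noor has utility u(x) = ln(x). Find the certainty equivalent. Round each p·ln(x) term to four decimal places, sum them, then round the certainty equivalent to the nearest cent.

E[u] = 0.35·ln(19500) + 0.1·ln(15200) + 0.1·ln(10500) + 0.2·ln(2900) + 0.25·ln(500) = 3.4574 + 0.9629 + 0.9259 + 1.5945 + 1.5537 = 8.4944
CE = e^8.4944 ≈ 4887.32

$4,887.32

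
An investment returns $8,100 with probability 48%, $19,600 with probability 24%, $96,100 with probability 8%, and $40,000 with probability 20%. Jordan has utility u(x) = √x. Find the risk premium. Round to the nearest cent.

E[u] = 0.48·√8100 + 0.24·√19600 + 0.08·√96100 + 0.2·√40000 = 0.48·90 + 0.24·140 + 0.08·310 + 0.2·200 = 141.6
CE = (141.6)² = 20050.56
Risk premium = EV − CE = 24280 − 20050.56 = 4229.44

$4,229.44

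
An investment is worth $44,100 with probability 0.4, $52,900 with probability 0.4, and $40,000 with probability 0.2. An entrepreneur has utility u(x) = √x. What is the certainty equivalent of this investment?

E[u] = 0.4·√44100 + 0.4·√52900 + 0.2·√40000 = 0.4·210 + 0.4·230 + 0.2·200 = 216
CE = (216)² = 46656

$46,656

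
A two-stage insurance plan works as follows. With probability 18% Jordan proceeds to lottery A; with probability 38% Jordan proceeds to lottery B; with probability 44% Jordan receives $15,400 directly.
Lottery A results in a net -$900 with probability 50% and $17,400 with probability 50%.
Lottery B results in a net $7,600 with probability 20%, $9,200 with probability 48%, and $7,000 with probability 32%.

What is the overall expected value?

EV(A) = 0.5 × (-900) + 0.5 × 17400 = -450 + 8700 = 8250
EV(B) = 0.2 × 7600 + 0.48 × 9200 + 0.32 × 7000 = 1520 + 4416 + 2240 = 8176
Branch C: 15400 (certain)
Overall = 0.18 × 8250 + 0.38 × 8176 + 0.44 × 15400 = 1485 + 3106.88 + 6776 = 11367.88

$11,367.88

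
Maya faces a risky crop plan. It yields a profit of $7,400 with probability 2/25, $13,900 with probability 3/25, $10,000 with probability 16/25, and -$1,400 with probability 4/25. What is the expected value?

EV = 2/25 × 7400 + 3/25 × 13900 + 16/25 × 10000 + 4/25 × (-1400) = 592 + 1668 + 6400 − 224 = 8436

$8,436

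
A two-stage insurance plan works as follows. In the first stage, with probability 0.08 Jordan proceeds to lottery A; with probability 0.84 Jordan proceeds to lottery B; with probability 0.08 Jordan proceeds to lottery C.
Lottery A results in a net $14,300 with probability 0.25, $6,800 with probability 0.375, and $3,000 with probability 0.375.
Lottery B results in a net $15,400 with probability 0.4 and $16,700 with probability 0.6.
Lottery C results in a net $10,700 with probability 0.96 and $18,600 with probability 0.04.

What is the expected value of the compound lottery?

$15,052.48

EV(A) = 0.25 × 14300 + 0.375 × 6800 + 0.375 × 3000 = 3575 + 2550 + 1125 = 7250
EV(B) = 0.4 × 15400 + 0.6 × 16700 = 6160 + 10020 = 16180
EV(C) = 0.96 × 10700 + 0.04 × 18600 = 10272 + 744 = 11016
Overall = 0.08 × 7250 + 0.84 × 16180 + 0.08 × 11016 = 580 + 13591.2 + 881.28 = 15052.48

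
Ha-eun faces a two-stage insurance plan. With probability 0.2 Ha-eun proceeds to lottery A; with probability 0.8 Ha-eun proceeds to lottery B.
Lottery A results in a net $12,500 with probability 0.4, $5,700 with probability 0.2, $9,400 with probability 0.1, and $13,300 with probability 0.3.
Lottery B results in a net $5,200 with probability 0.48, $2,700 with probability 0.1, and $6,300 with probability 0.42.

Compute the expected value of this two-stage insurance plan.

$6,543.60

EV(A) = 0.4 × 12500 + 0.2 × 5700 + 0.1 × 9400 + 0.3 × 13300 = 5000 + 1140 + 940 + 3990 = 11070
EV(B) = 0.48 × 5200 + 0.1 × 2700 + 0.42 × 6300 = 2496 + 270 + 2646 = 5412
Overall = 0.2 × 11070 + 0.8 × 5412 = 2214 + 4329.6 = 6543.6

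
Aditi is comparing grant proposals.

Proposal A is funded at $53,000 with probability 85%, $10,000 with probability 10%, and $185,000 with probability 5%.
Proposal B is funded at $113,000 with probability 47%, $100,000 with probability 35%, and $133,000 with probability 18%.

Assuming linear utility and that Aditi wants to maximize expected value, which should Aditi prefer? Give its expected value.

Proposal B ($112,050)

Proposal A = 0.85 × 53000 + 0.1 × 10000 + 0.05 × 185000 = 45050 + 1000 + 9250 = 55300
Proposal B = 0.47 × 113000 + 0.35 × 100000 + 0.18 × 133000 = 53110 + 35000 + 23940 = 112050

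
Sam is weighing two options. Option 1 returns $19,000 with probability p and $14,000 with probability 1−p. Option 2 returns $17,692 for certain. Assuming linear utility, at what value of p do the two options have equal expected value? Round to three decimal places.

p = 0.738

p·19000 + (1−p)·14000 = 17692
5000p + 14000 = 17692
p = (17692 − 14000) / 5000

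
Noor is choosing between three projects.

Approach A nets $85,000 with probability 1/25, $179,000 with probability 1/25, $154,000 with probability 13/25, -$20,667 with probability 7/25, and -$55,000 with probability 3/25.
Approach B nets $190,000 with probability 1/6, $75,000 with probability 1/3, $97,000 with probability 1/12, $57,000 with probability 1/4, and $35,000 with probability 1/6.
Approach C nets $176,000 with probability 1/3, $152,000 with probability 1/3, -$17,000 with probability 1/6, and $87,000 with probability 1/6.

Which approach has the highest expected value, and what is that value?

Approach C ($121,000)

Approach A = 1/25 × 85000 + 1/25 × 179000 + 13/25 × 154000 + 7/25 × (-20667) + 3/25 × (-55000) = 3400 + 7160 + 80080 − 5786.76 − 6600 = 78253.24
Approach B = 1/6 × 190000 + 1/3 × 75000 + 1/12 × 97000 + 1/4 × 57000 + 1/6 × 35000 = 31666.6667 + 25000 + 8083.3333 + 14250 + 5833.3333 = 84833.3333
Approach C = 1/3 × 176000 + 1/3 × 152000 + 1/6 × (-17000) + 1/6 × 87000 = 58666.6667 + 50666.6667 − 2833.3333 + 14500 = 121000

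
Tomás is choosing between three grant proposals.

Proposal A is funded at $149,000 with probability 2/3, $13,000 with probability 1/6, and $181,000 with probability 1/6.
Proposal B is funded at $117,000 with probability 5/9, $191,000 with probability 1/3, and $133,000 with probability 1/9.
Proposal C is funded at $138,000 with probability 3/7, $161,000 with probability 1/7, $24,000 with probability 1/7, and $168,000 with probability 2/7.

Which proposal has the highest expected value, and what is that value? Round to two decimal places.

Proposal B ($143,444.44)

Proposal A = 2/3 × 149000 + 1/6 × 13000 + 1/6 × 181000 = 99333.3333 + 2166.6667 + 30166.6667 = 131666.6667
Proposal B = 5/9 × 117000 + 1/3 × 191000 + 1/9 × 133000 = 65000 + 63666.6667 + 14777.7778 = 143444.4444
Proposal C = 3/7 × 138000 + 1/7 × 161000 + 1/7 × 24000 + 2/7 × 168000 = 59142.8571 + 23000 + 3428.5714 + 48000 = 133571.4286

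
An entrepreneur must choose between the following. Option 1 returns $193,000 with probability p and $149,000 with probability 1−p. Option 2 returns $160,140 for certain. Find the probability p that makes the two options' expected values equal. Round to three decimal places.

p·193000 + (1−p)·149000 = 160140
44000p + 149000 = 160140
p = (160140 − 149000) / 44000

p = 0.253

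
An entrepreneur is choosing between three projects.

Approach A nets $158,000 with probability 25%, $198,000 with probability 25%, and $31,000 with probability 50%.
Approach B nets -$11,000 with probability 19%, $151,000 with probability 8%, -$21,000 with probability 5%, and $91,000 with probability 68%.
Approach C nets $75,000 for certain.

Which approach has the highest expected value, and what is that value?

Approach A = 0.25 × 158000 + 0.25 × 198000 + 0.5 × 31000 = 39500 + 49500 + 15500 = 104500
Approach B = 0.19 × (-11000) + 0.08 × 151000 + 0.05 × (-21000) + 0.68 × 91000 = -2090 + 12080 − 1050 + 61880 = 70820
Approach C: 75000 (certain)

Approach A ($104,500)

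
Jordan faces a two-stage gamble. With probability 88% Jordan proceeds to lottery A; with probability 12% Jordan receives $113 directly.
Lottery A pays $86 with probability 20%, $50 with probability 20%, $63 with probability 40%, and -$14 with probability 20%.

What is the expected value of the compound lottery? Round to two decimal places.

EV(A) = 0.2 × 86 + 0.2 × 50 + 0.4 × 63 + 0.2 × (-14) = 17.2 + 10 + 25.2 − 2.8 = 49.6
Branch B: 113 (certain)
Overall = 0.88 × 49.6 + 0.12 × 113 = 43.648 + 13.56 = 57.208

$57.21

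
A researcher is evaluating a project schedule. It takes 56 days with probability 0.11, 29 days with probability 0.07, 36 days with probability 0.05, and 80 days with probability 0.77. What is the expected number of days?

EV = 0.11 × 56 + 0.07 × 29 + 0.05 × 36 + 0.77 × 80 = 6.16 + 2.03 + 1.8 + 61.6 = 71.59

71.59 days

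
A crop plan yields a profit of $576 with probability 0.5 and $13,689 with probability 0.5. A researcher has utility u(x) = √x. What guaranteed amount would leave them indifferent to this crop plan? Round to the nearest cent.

E[u] = 0.5·√576 + 0.5·√13689 = 0.5·24 + 0.5·117 = 70.5
CE = (70.5)² = 4970.25

$4,970.25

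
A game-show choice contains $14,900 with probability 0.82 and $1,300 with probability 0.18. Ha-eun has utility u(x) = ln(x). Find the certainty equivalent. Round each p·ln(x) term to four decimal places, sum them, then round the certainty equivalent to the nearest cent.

E[u] = 0.82·ln(14900) + 0.18·ln(1300) = 7.8795 + 1.2906 = 9.1701
CE = e^9.1701 ≈ 9605.59

$9,605.59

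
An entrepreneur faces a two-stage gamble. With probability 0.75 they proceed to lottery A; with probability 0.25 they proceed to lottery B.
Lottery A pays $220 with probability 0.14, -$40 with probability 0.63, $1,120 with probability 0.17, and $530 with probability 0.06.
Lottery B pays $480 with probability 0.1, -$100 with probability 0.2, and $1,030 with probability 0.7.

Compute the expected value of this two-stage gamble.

$358.10

EV(A) = 0.14 × 220 + 0.63 × (-40) + 0.17 × 1120 + 0.06 × 530 = 30.8 − 25.2 + 190.4 + 31.8 = 227.8
EV(B) = 0.1 × 480 + 0.2 × (-100) + 0.7 × 1030 = 48 − 20 + 721 = 749
Overall = 0.75 × 227.8 + 0.25 × 749 = 170.85 + 187.25 = 358.1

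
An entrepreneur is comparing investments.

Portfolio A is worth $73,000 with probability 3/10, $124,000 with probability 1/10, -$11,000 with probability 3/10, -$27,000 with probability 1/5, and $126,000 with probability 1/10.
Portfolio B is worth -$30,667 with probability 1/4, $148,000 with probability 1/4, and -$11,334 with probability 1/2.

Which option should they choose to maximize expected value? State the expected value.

Portfolio A ($38,200)

Portfolio A = 3/10 × 73000 + 1/10 × 124000 + 3/10 × (-11000) + 1/5 × (-27000) + 1/10 × 126000 = 21900 + 12400 − 3300 − 5400 + 12600 = 38200
Portfolio B = 1/4 × (-30667) + 1/4 × 148000 + 1/2 × (-11334) = -7666.75 + 37000 − 5667 = 23666.25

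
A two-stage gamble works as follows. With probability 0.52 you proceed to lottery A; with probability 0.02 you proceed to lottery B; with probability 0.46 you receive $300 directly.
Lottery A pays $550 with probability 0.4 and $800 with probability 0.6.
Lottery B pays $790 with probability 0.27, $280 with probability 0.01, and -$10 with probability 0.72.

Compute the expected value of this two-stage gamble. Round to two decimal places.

EV(A) = 0.4 × 550 + 0.6 × 800 = 220 + 480 = 700
EV(B) = 0.27 × 790 + 0.01 × 280 + 0.72 × (-10) = 213.3 + 2.8 − 7.2 = 208.9
Branch C: 300 (certain)
Overall = 0.52 × 700 + 0.02 × 208.9 + 0.46 × 300 = 364 + 4.178 + 138 = 506.178

$506.18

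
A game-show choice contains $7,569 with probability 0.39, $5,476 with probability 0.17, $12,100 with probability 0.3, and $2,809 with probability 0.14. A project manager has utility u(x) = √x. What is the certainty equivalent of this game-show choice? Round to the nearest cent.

E[u] = 0.39·√7569 + 0.17·√5476 + 0.3·√12100 + 0.14·√2809 = 0.39·87 + 0.17·74 + 0.3·110 + 0.14·53 = 86.93
CE = (86.93)² = 7556.8249

$7,556.82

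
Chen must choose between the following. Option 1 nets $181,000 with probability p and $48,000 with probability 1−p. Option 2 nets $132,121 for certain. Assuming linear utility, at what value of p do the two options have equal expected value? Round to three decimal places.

p = 0.632

p·181000 + (1−p)·48000 = 132121
133000p + 48000 = 132121
p = (132121 − 48000) / 133000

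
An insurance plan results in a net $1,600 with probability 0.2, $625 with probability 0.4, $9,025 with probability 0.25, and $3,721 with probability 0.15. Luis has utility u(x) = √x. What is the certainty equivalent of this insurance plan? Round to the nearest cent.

E[u] = 0.2·√1600 + 0.4·√625 + 0.25·√9025 + 0.15·√3721 = 0.2·40 + 0.4·25 + 0.25·95 + 0.15·61 = 50.9
CE = (50.9)² = 2590.81

$2,590.81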